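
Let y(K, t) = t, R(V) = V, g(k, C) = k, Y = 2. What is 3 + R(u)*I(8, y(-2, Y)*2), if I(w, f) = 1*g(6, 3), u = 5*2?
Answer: 63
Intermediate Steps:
u = 10
I(w, f) = 6 (I(w, f) = 1*6 = 6)
3 + R(u)*I(8, y(-2, Y)*2) = 3 + 10*6 = 3 + 60 = 63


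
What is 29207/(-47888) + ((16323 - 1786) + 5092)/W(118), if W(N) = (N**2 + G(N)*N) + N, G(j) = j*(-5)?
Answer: -427210033/443586544 ≈ -0.96308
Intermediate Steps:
G(j) = -5*j
W(N) = N - 4*N**2 (W(N) = (N**2 + (-5*N)*N) + N = (N**2 - 5*N**2) + N = -4*N**2 + N = N - 4*N**2)
29207/(-47888) + ((16323 - 1786) + 5092)/W(118) = 29207/(-47888) + ((16323 - 1786) + 5092)/((118*(1 - 4*118))) = 29207*(-1/47888) + (14537 + 5092)/((118*(1 - 472))) = -29207/47888 + 19629/((118*(-471))) = -29207/47888 + 19629/(-55578) = -29207/47888 + 19629*(-1/55578) = -29207/47888 - 6543/18526 = -427210033/443586544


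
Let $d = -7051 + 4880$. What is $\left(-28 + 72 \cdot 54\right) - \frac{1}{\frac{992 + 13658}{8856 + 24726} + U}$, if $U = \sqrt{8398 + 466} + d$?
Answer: $\frac{319851014466682481}{82862947206982} + \frac{281937681 \sqrt{554}}{331451788827928} \approx 3860.0$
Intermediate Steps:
$d = -2171$
$U = -2171 + 4 \sqrt{554}$ ($U = \sqrt{8398 + 466} - 2171 = \sqrt{8864} - 2171 = 4 \sqrt{554} - 2171 = -2171 + 4 \sqrt{554} \approx -2076.9$)
$\left(-28 + 72 \cdot 54\right) - \frac{1}{\frac{992 + 13658}{8856 + 24726} + U} = \left(-28 + 72 \cdot 54\right) - \frac{1}{\frac{992 + 13658}{8856 + 24726} - \left(2171 - 4 \sqrt{554}\right)} = \left(-28 + 3888\right) - \frac{1}{\frac{14650}{33582} - \left(2171 - 4 \sqrt{554}\right)} = 3860 - \frac{1}{14650 \cdot \frac{1}{33582} - \left(2171 - 4 \sqrt{554}\right)} = 3860 - \frac{1}{\frac{7325}{16791} - \left(2171 - 4 \sqrt{554}\right)} = 3860 - \frac{1}{- \frac{36445936}{16791} + 4 \sqrt{554}}$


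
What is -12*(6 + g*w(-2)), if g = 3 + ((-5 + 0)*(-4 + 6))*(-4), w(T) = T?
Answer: 960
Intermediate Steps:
g = 43 (g = 3 - 5*2*(-4) = 3 - 10*(-4) = 3 + 40 = 43)
-12*(6 + g*w(-2)) = -12*(6 + 43*(-2)) = -12*(6 - 86) = -12*(-80) = 960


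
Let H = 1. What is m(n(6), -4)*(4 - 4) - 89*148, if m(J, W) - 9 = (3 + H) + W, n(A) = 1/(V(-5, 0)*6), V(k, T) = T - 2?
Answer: -13172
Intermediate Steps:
V(k, T) = -2 + T
n(A) = -1/12 (n(A) = 1/((-2 + 0)*6) = 1/(-2*6) = 1/(-12) = -1/12)
m(J, W) = 13 + W (m(J, W) = 9 + ((3 + 1) + W) = 9 + (4 + W) = 13 + W)
m(n(6), -4)*(4 - 4) - 89*148 = (13 - 4)*(4 - 4) - 89*148 = 9*0 - 13172 = 0 - 13172 = -13172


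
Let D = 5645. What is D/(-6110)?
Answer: -1129/1222 ≈ -0.92389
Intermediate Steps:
D/(-6110) = 5645/(-6110) = 5645*(-1/6110) = -1129/1222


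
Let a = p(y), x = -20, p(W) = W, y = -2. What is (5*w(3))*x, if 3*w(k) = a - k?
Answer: 500/3 ≈ 166.67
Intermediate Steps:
a = -2
w(k) = -⅔ - k/3 (w(k) = (-2 - k)/3 = -⅔ - k/3)
(5*w(3))*x = (5*(-⅔ - ⅓*3))*(-20) = (5*(-⅔ - 1))*(-20) = (5*(-5/3))*(-20) = -25/3*(-20) = 500/3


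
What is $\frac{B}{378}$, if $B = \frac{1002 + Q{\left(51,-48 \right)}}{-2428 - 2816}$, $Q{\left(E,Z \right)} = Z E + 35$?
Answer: $\frac{1411}{1982232} \approx 0.00071182$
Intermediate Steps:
$Q{\left(E,Z \right)} = 35 + E Z$ ($Q{\left(E,Z \right)} = E Z + 35 = 35 + E Z$)
$B = \frac{1411}{5244}$ ($B = \frac{1002 + \left(35 + 51 \left(-48\right)\right)}{-2428 - 2816} = \frac{1002 + \left(35 - 2448\right)}{-5244} = \left(1002 - 2413\right) \left(- \frac{1}{5244}\right) = \left(-1411\right) \left(- \frac{1}{5244}\right) = \frac{1411}{5244} \approx 0.26907$)
$\frac{B}{378} = \frac{1411}{5244 \cdot 378} = \frac{1411}{5244} \cdot \frac{1}{378} = \frac{1411}{1982232}$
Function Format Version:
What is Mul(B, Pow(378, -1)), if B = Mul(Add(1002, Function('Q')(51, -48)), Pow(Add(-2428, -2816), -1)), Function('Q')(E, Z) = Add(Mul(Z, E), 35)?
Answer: Rational(1411, 1982232) ≈ 0.00071182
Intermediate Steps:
Function('Q')(E, Z) = Add(35, Mul(E, Z)) (Function('Q')(E, Z) = Add(Mul(E, Z), 35) = Add(35, Mul(E, Z)))
B = Rational(1411, 5244) (B = Mul(Add(1002, Add(35, Mul(51, -48))), Pow(Add(-2428, -2816), -1)) = Mul(Add(1002, Add(35, -2448)), Pow(-5244, -1)) = Mul(Add(1002, -2413), Rational(-1, 5244)) = Mul(-1411, Rational(-1, 5244)) = Rational(1411, 5244) ≈ 0.26907)
Mul(B, Pow(378, -1)) = Mul(Rational(1411, 5244), Pow(378, -1)) = Mul(Rational(1411, 5244), Rational(1, 378)) = Rational(1411, 1982232)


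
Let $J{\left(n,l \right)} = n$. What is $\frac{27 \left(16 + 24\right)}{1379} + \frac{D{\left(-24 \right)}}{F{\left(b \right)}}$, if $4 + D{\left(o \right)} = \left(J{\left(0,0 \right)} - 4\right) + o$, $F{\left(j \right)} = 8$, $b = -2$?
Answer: $- \frac{4436}{1379} \approx -3.2168$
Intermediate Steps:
$D{\left(o \right)} = -8 + o$ ($D{\left(o \right)} = -4 + \left(\left(0 - 4\right) + o\right) = -4 + \left(-4 + o\right) = -8 + o$)
$\frac{27 \left(16 + 24\right)}{1379} + \frac{D{\left(-24 \right)}}{F{\left(b \right)}} = \frac{27 \left(16 + 24\right)}{1379} + \frac{-8 - 24}{8} = 27 \cdot 40 \cdot \frac{1}{1379} - 4 = 1080 \cdot \frac{1}{1379} - 4 = \frac{1080}{1379} - 4 = - \frac{4436}{1379}$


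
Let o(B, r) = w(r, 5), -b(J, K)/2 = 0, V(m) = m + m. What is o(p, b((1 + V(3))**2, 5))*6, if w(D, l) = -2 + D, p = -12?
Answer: -12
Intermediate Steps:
V(m) = 2*m
b(J, K) = 0 (b(J, K) = -2*0 = 0)
o(B, r) = -2 + r
o(p, b((1 + V(3))**2, 5))*6 = (-2 + 0)*6 = -2*6 = -12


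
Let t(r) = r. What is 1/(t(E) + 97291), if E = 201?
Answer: 1/97492 ≈ 1.0257e-5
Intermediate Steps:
1/(t(E) + 97291) = 1/(201 + 97291) = 1/97492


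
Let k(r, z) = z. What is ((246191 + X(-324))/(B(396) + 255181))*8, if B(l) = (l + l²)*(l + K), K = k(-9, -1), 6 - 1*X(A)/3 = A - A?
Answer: 1969672/62353921 ≈ 0.031589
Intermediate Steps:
X(A) = 18 (X(A) = 18 - 3*(A - A) = 18 - 3*0 = 18 + 0 = 18)
K = -1
B(l) = (-1 + l)*(l + l²) (B(l) = (l + l²)*(l - 1) = (l + l²)*(-1 + l) = (-1 + l)*(l + l²))
((246191 + X(-324))/(B(396) + 255181))*8 = ((246191 + 18)/((396³ - 1*396) + 255181))*8 = (246209/((62099136 - 396) + 255181))*8 = (246209/(62098740 + 255181))*8 = (246209/62353921)*8 = 1969672/62353921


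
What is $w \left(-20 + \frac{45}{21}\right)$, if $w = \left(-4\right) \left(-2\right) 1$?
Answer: $- \frac{1000}{7} \approx -142.86$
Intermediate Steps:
$w = 8$ ($w = 8 \cdot 1 = 8$)
$w \left(-20 + \frac{45}{21}\right) = 8 \left(-20 + \frac{45}{21}\right) = 8 \left(-20 + 45 \cdot \frac{1}{21}\right) = 8 \left(-20 + \frac{15}{7}\right) = 8 \left(- \frac{125}{7}\right) = - \frac{1000}{7}$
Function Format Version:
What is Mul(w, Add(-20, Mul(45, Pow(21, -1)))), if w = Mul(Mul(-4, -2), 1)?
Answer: Rational(-1000, 7) ≈ -142.86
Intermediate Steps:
w = 8 (w = Mul(8, 1) = 8)
Mul(w, Add(-20, Mul(45, Pow(21, -1)))) = Mul(8, Add(-20, Mul(45, Pow(21, -1)))) = Mul(8, Add(-20, Mul(45, Rational(1, 21)))) = Mul(8, Add(-20, Rational(15, 7))) = Mul(8, Rational(-125, 7)) = Rational(-1000, 7)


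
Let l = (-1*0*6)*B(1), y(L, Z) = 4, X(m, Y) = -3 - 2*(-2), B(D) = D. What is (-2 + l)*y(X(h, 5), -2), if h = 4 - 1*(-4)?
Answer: -8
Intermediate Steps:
h = 8 (h = 4 + 4 = 8)
X(m, Y) = 1 (X(m, Y) = -3 + 4 = 1)
l = 0 (l = (-1*0*6)*1 = (0*6)*1 = 0*1 = 0)
(-2 + l)*y(X(h, 5), -2) = (-2 + 0)*4 = -2*4 = -8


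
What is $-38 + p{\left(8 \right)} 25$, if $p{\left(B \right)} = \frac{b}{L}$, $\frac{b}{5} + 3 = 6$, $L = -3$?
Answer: $-163$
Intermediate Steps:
$b = 15$ ($b = -15 + 5 \cdot 6 = -15 + 30 = 15$)
$p{\left(B \right)} = -5$ ($p{\left(B \right)} = \frac{15}{-3} = 15 \left(- \frac{1}{3}\right) = -5$)
$-38 + p{\left(8 \right)} 25 = -38 - 125 = -163$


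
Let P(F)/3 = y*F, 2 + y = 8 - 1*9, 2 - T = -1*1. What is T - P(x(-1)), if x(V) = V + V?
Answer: -15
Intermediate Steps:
T = 3 (T = 2 - (-1) = 2 - 1*(-1) = 2 + 1 = 3)
y = -3 (y = -2 + (8 - 1*9) = -2 + (8 - 9) = -2 - 1 = -3)
x(V) = 2*V
P(F) = -9*F (P(F) = 3*(-3*F) = -9*F)
T - P(x(-1)) = 3 - (-9)*2*(-1) = 3 - (-9)*(-2) = 3 - 1*18 = 3 - 18 = -15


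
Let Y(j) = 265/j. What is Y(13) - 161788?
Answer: -2102979/13 ≈ -1.6177e+5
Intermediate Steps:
Y(13) - 161788 = 265/13 - 161788 = -2102979/13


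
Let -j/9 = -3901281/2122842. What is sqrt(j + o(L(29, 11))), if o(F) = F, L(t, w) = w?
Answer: sqrt(13789696463558)/707614 ≈ 5.2478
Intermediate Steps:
j = 11703843/707614 (j = -(-35111529)/2122842 = -9*(-1300427/707614) = 11703843/707614 ≈ 16.540)
sqrt(j + o(L(29, 11))) = sqrt(11703843/707614 + 11) = sqrt(19487597/707614) = sqrt(13789696463558)/707614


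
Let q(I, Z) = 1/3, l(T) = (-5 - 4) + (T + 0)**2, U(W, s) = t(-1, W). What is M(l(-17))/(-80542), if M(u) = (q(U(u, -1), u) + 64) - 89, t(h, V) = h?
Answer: 37/120813 ≈ 0.00030626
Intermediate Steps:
U(W, s) = -1
l(T) = -9 + T**2
q(I, Z) = 1/3
M(u) = -74/3 (M(u) = (1/3 + 64) - 89 = 193/3 - 89 = -74/3)
M(l(-17))/(-80542) = -74/3/(-80542) = -74/3*(-1/80542) = 37/120813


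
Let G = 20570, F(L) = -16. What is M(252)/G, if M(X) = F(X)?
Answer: -8/10285 ≈ -0.00077783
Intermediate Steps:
M(X) = -16
M(252)/G = -16/20570 = -16*1/20570 = -8/10285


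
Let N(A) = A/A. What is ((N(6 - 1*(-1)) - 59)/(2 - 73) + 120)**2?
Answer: 73582084/5041 ≈ 14597.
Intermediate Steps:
N(A) = 1
((N(6 - 1*(-1)) - 59)/(2 - 73) + 120)**2 = ((1 - 59)/(2 - 73) + 120)**2 = (-58/(-71) + 120)**2 = (-58*(-1/71) + 120)**2 = (58/71 + 120)**2 = (8578/71)**2 = 73582084/5041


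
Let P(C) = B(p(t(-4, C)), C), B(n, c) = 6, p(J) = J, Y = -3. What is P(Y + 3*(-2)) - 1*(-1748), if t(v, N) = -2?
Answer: 1754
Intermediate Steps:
P(C) = 6
P(Y + 3*(-2)) - 1*(-1748) = 6 - 1*(-1748) = 6 + 1748 = 1754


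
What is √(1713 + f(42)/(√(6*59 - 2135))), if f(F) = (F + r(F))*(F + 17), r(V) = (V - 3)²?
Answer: √(5433569193 - 164238477*I*√1781)/1781 ≈ 47.379 - 23.06*I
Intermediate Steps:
r(V) = (-3 + V)²
f(F) = (17 + F)*(F + (-3 + F)²) (f(F) = (F + (-3 + F)²)*(F + 17) = (F + (-3 + F)²)*(17 + F) = (17 + F)*(F + (-3 + F)²))
√(1713 + f(42)/(√(6*59 - 2135))) = √(1713 + (153 + 42³ - 76*42 + 12*42²)/(√(6*59 - 2135))) = √(1713 + (153 + 74088 - 3192 + 12*1764)/(√(354 - 2135))) = √(1713 + (153 + 74088 - 3192 + 21168)/(√(-1781))) = √(1713 + 92217/((I*√1781))) = √(1713 + 92217*(-I*√1781/1781)) = √(1713 - 92217*I*√1781/1781)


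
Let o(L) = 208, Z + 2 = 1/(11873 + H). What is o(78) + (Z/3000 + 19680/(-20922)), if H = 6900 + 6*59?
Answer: 13809955569263/66695849000 ≈ 207.06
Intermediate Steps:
H = 7254 (H = 6900 + 354 = 7254)
Z = -38253/19127 (Z = -2 + 1/(11873 + 7254) = -2 + 1/19127 = -38253/19127 ≈ -1.9999)
o(78) + (Z/3000 + 19680/(-20922)) = 208 + (-38253/19127/3000 + 19680/(-20922)) = 208 + (-38253/19127*1/3000 + 19680*(-1/20922)) = 208 + (-12751/19127000 - 3280/3487) = 208 - 62781022737/66695849000 = 13809955569263/66695849000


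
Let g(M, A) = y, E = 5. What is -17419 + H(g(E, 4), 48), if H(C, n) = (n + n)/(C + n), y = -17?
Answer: -539893/31 ≈ -17416.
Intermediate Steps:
g(M, A) = -17
H(C, n) = 2*n/(C + n) (H(C, n) = (2*n)/(C + n) = 2*n/(C + n))
-17419 + H(g(E, 4), 48) = -17419 + 2*48/(-17 + 48) = -17419 + 2*48/31 = -17419 + 2*48*(1/31) = -17419 + 96/31 = -539893/31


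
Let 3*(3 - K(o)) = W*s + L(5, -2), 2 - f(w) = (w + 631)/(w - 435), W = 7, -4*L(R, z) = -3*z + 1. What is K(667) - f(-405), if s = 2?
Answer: -352/105 ≈ -3.3524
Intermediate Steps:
L(R, z) = -¼ + 3*z/4 (L(R, z) = -(-3*z + 1)/4 = -(1 - 3*z)/4 = -¼ + 3*z/4)
f(w) = 2 - (631 + w)/(-435 + w) (f(w) = 2 - (w + 631)/(w - 435) = 2 - (631 + w)/(-435 + w))
K(o) = -13/12 (K(o) = 3 - (7*2 + (-¼ + (¾)*(-2)))/3 = 3 - (14 + (-¼ - 3/2))/3 = 3 - (14 - 7/4)/3 = 3 - ⅓*49/4 = 3 - 49/12 = -13/12)
K(667) - f(-405) = -13/12 - (-1501 - 405)/(-435 - 405) = -13/12 - (-1906)/(-840) = -13/12 - (-1)*(-1906)/840 = -13/12 - 1*953/420 = -13/12 - 953/420 = -352/105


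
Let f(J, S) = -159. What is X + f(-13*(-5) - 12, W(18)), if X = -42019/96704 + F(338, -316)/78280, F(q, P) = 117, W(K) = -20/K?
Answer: -150863275379/946248640 ≈ -159.43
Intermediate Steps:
X = -409741619/946248640 (X = -42019/96704 + 117/78280 = -409741619/946248640 ≈ -0.43302)
X + f(-13*(-5) - 12, W(18)) = -409741619/946248640 - 159 = -150863275379/946248640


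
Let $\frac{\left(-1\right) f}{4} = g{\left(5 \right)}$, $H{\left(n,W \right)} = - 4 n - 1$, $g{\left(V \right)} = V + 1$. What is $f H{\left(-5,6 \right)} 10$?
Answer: $-4560$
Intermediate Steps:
$g{\left(V \right)} = 1 + V$
$H{\left(n,W \right)} = -1 - 4 n$
$f = -24$ ($f = - 4 \left(1 + 5\right) = \left(-4\right) 6 = -24$)
$f H{\left(-5,6 \right)} 10 = - 24 \left(-1 - -20\right) 10 = - 24 \left(-1 + 20\right) 10 = \left(-24\right) 19 \cdot 10 = \left(-456\right) 10 = -4560$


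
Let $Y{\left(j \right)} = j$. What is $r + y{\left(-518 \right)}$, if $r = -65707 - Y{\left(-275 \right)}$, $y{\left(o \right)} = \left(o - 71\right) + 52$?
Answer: $-65969$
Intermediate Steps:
$y{\left(o \right)} = -19 + o$ ($y{\left(o \right)} = \left(-71 + o\right) + 52 = -19 + o$)
$r = -65432$ ($r = -65707 - -275 = -65707 + 275 = -65432$)
$r + y{\left(-518 \right)} = -65432 - 537 = -65969$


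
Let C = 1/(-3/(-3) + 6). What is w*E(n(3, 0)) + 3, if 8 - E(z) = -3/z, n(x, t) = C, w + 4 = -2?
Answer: -171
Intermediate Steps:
w = -6 (w = -4 - 2 = -6)
C = ⅐ (C = 1/(-3*(-⅓) + 6) = 1/(1 + 6) = 1/7 = ⅐ ≈ 0.14286)
n(x, t) = ⅐
E(z) = 8 + 3/z (E(z) = 8 - (-3)/z = 8 + 3/z)
w*E(n(3, 0)) + 3 = -6*(8 + 3/(⅐)) + 3 = -6*(8 + 3*7) + 3 = -6*(8 + 21) + 3 = -6*29 + 3 = -174 + 3 = -171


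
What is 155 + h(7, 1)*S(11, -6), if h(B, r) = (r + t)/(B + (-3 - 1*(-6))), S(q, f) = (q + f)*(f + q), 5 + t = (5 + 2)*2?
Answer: 180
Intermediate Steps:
t = 9 (t = -5 + (5 + 2)*2 = -5 + 7*2 = -5 + 14 = 9)
S(q, f) = (f + q)**2 (S(q, f) = (f + q)*(f + q) = (f + q)**2)
h(B, r) = (9 + r)/(3 + B) (h(B, r) = (r + 9)/(B + (-3 - 1*(-6))) = (9 + r)/(B + (-3 + 6)) = (9 + r)/(B + 3) = (9 + r)/(3 + B))
155 + h(7, 1)*S(11, -6) = 155 + ((9 + 1)/(3 + 7))*(-6 + 11)**2 = 155 + (10/10)*5**2 = 155 + ((1/10)*10)*25 = 155 + 1*25 = 155 + 25 = 180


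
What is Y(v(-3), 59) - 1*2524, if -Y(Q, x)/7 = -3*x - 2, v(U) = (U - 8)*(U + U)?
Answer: -1271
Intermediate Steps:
v(U) = 2*U*(-8 + U) (v(U) = (-8 + U)*(2*U) = 2*U*(-8 + U))
Y(Q, x) = 14 + 21*x (Y(Q, x) = -7*(-3*x - 2) = -7*(-2 - 3*x) = 14 + 21*x)
Y(v(-3), 59) - 1*2524 = (14 + 21*59) - 1*2524 = (14 + 1239) - 2524 = 1253 - 2524 = -1271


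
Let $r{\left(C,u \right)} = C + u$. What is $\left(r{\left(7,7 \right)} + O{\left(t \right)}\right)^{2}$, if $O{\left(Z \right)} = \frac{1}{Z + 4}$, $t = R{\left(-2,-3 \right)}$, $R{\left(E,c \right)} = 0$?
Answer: $\frac{3249}{16} \approx 203.06$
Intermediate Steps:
$t = 0$
$O{\left(Z \right)} = \frac{1}{4 + Z}$
$\left(r{\left(7,7 \right)} + O{\left(t \right)}\right)^{2} = \left(\left(7 + 7\right) + \frac{1}{4 + 0}\right)^{2} = \left(14 + \frac{1}{4}\right)^{2} = \left(\frac{57}{4}\right)^{2} = \frac{3249}{16}$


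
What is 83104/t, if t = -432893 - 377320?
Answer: -83104/810213 ≈ -0.10257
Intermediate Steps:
t = -810213
83104/t = 83104/(-810213) = 83104*(-1/810213) = -83104/810213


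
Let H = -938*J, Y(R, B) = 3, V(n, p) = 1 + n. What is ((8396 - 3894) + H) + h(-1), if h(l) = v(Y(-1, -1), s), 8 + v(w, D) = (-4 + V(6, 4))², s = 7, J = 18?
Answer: -12381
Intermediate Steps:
v(w, D) = 1 (v(w, D) = -8 + (-4 + (1 + 6))² = -8 + (-4 + 7)² = -8 + 3² = -8 + 9 = 1)
h(l) = 1
H = -16884 (H = -938*18 = -16884)
((8396 - 3894) + H) + h(-1) = ((8396 - 3894) - 16884) + 1 = (4502 - 16884) + 1 = -12382 + 1 = -12381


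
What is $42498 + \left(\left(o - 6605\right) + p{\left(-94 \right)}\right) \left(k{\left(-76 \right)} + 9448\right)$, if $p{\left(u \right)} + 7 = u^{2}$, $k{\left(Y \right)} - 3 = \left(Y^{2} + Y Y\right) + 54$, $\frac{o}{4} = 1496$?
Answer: $172878354$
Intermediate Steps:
$o = 5984$ ($o = 4 \cdot 1496 = 5984$)
$k{\left(Y \right)} = 57 + 2 Y^{2}$ ($k{\left(Y \right)} = 3 + \left(\left(Y^{2} + Y Y\right) + 54\right) = 3 + \left(\left(Y^{2} + Y^{2}\right) + 54\right) = 3 + \left(2 Y^{2} + 54\right) = 3 + \left(54 + 2 Y^{2}\right) = 57 + 2 Y^{2}$)
$p{\left(u \right)} = -7 + u^{2}$
$42498 + \left(\left(o - 6605\right) + p{\left(-94 \right)}\right) \left(k{\left(-76 \right)} + 9448\right) = 42498 + \left(\left(5984 - 6605\right) - \left(7 - \left(-94\right)^{2}\right)\right) \left(\left(57 + 2 \left(-76\right)^{2}\right) + 9448\right) = 42498 + \left(\left(5984 - 6605\right) + \left(-7 + 8836\right)\right) \left(\left(57 + 2 \cdot 5776\right) + 9448\right) = 42498 + \left(-621 + 8829\right) \left(\left(57 + 11552\right) + 9448\right) = 42498 + 8208 \left(11609 + 9448\right) = 42498 + 8208 \cdot 21057 = 42498 + 172835856 = 172878354$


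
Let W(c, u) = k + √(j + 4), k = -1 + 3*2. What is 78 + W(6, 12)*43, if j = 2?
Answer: 293 + 43*√6 ≈ 398.33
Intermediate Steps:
k = 5 (k = -1 + 6 = 5)
W(c, u) = 5 + √6 (W(c, u) = 5 + √(2 + 4) = 5 + √6)
78 + W(6, 12)*43 = 78 + (5 + √6)*43 = 78 + (215 + 43*√6) = 293 + 43*√6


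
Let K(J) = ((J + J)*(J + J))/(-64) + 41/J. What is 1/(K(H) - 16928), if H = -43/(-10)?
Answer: -68800/1164069907 ≈ -5.9103e-5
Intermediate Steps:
H = 43/10 (H = -43*(-1/10) = 43/10 ≈ 4.3000)
K(J) = 41/J - J**2/16 (K(J) = ((2*J)*(2*J))*(-1/64) + 41/J = (4*J**2)*(-1/64) + 41/J = -J**2/16 + 41/J = 41/J - J**2/16)
1/(K(H) - 16928) = 1/((656 - (43/10)**3)/(16*(43/10)) - 16928) = 1/((1/16)*(10/43)*(656 - 1*79507/1000) - 16928) = 1/((1/16)*(10/43)*(656 - 79507/1000) - 16928) = 1/((1/16)*(10/43)*(576493/1000) - 16928) = 1/(576493/68800 - 16928) = 1/(-1164069907/68800) = -68800/1164069907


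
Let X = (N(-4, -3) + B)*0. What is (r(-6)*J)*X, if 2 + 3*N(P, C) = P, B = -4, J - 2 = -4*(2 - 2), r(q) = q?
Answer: 0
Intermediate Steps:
J = 2 (J = 2 - 4*(2 - 2) = 2 - 4*0 = 2 + 0 = 2)
N(P, C) = -⅔ + P/3
X = 0 (X = ((-⅔ + (⅓)*(-4)) - 4)*0 = ((-⅔ - 4/3) - 4)*0 = (-2 - 4)*0 = -6*0 = 0)
(r(-6)*J)*X = -6*2*0 = -12*0 = 0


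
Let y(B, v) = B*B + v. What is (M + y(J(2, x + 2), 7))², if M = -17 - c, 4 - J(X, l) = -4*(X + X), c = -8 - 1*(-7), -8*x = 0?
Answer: 152881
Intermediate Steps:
x = 0 (x = -⅛*0 = 0)
c = -1 (c = -8 + 7 = -1)
J(X, l) = 4 + 8*X (J(X, l) = 4 - (-4)*(X + X) = 4 - (-4)*2*X = 4 - (-8)*X = 4 + 8*X)
M = -16 (M = -17 - 1*(-1) = -17 + 1 = -16)
y(B, v) = v + B² (y(B, v) = B² + v = v + B²)
(M + y(J(2, x + 2), 7))² = (-16 + (7 + (4 + 8*2)²))² = (-16 + (7 + (4 + 16)²))² = (-16 + (7 + 20²))² = (-16 + (7 + 400))² = (-16 + 407)² = 391² = 152881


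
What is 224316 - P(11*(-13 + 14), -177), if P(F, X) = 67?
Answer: 224249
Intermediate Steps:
224316 - P(11*(-13 + 14), -177) = 224316 - 1*67 = 224316 - 67 = 224249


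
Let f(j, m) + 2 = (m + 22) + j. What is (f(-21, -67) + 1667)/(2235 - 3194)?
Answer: -1599/959 ≈ -1.6674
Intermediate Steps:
f(j, m) = 20 + j + m (f(j, m) = -2 + ((m + 22) + j) = -2 + ((22 + m) + j) = -2 + (22 + j + m) = 20 + j + m)
(f(-21, -67) + 1667)/(2235 - 3194) = ((20 - 21 - 67) + 1667)/(2235 - 3194) = (-68 + 1667)/(-959) = 1599*(-1/959) = -1599/959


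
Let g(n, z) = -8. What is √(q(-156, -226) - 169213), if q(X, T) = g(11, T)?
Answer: I*√169221 ≈ 411.36*I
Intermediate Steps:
q(X, T) = -8
√(q(-156, -226) - 169213) = √(-8 - 169213) = √(-169221) = I*√169221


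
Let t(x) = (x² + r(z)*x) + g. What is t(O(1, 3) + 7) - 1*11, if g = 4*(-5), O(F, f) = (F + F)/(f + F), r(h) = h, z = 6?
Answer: 281/4 ≈ 70.250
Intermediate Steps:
O(F, f) = 2*F/(F + f) (O(F, f) = (2*F)/(F + f) = 2*F/(F + f))
g = -20
t(x) = -20 + x² + 6*x (t(x) = (x² + 6*x) - 20 = -20 + x² + 6*x)
t(O(1, 3) + 7) - 1*11 = (-20 + (2*1/(1 + 3) + 7)² + 6*(2*1/(1 + 3) + 7)) - 1*11 = (-20 + (2*1/4 + 7)² + 6*(2*1/4 + 7)) - 11 = (-20 + (2*1*(¼) + 7)² + 6*(2*1*(¼) + 7)) - 11 = (-20 + (½ + 7)² + 6*(½ + 7)) - 11 = (-20 + (15/2)² + 6*(15/2)) - 11 = (-20 + 225/4 + 45) - 11 = 325/4 - 11 = 281/4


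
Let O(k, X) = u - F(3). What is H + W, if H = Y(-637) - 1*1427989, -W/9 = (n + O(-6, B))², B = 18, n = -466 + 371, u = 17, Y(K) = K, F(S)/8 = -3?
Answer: -1454870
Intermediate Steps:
F(S) = -24 (F(S) = 8*(-3) = -24)
n = -95
O(k, X) = 41 (O(k, X) = 17 - 1*(-24) = 17 + 24 = 41)
W = -26244 (W = -9*(-95 + 41)² = -9*(-54)² = -9*2916 = -26244)
H = -1428626 (H = -637 - 1*1427989 = -637 - 1427989 = -1428626)
H + W = -1428626 - 26244 = -1454870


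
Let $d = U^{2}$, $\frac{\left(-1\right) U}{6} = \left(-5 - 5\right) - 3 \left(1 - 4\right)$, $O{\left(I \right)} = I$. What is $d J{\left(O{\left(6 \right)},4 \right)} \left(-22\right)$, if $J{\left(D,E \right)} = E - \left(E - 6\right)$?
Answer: $-4752$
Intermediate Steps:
$U = 6$ ($U = - 6 \left(\left(-5 - 5\right) - 3 \left(1 - 4\right)\right) = - 6 \left(\left(-5 - 5\right) - -9\right) = - 6 \left(-10 + 9\right) = \left(-6\right) \left(-1\right) = 6$)
$J{\left(D,E \right)} = 6$ ($J{\left(D,E \right)} = E - \left(E - 6\right) = E - \left(-6 + E\right) = 6$)
$d = 36$ ($d = 6^{2} = 36$)
$d J{\left(O{\left(6 \right)},4 \right)} \left(-22\right) = 36 \cdot 6 \left(-22\right) = 216 \left(-22\right) = -4752$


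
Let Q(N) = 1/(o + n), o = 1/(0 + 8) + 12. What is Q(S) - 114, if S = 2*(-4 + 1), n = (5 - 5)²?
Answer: -11050/97 ≈ -113.92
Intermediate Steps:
n = 0 (n = 0² = 0)
o = 97/8 (o = 1/8 + 12 = ⅛ + 12 = 97/8 ≈ 12.125)
S = -6 (S = 2*(-3) = -6)
Q(N) = 8/97 (Q(N) = 1/(97/8 + 0) = 1/(97/8) = 8/97)
Q(S) - 114 = 8/97 - 114 = -11050/97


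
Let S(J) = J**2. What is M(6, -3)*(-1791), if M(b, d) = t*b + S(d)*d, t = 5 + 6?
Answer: -69849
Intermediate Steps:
t = 11
M(b, d) = d**3 + 11*b (M(b, d) = 11*b + d**2*d = 11*b + d**3 = d**3 + 11*b)
M(6, -3)*(-1791) = ((-3)**3 + 11*6)*(-1791) = (-27 + 66)*(-1791) = 39*(-1791) = -69849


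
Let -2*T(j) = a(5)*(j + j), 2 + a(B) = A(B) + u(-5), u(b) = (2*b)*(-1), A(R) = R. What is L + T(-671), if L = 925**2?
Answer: 864348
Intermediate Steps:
u(b) = -2*b
a(B) = 8 + B (a(B) = -2 + (B - 2*(-5)) = -2 + (B + 10) = -2 + (10 + B) = 8 + B)
L = 855625
T(j) = -13*j (T(j) = -(8 + 5)*(j + j)/2 = -13*2*j/2 = -13*j)
L + T(-671) = 855625 - 13*(-671) = 855625 + 8723 = 864348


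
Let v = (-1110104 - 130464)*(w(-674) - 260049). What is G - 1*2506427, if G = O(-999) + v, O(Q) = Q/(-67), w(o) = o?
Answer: 21670620984878/67 ≈ 3.2344e+11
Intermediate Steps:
O(Q) = -Q/67 (O(Q) = Q*(-1/67) = -Q/67)
v = 323444610664 (v = (-1110104 - 130464)*(-674 - 260049) = -1240568*(-260723) = 323444610664)
G = 21670788915487/67 (G = -1/67*(-999) + 323444610664 = 999/67 + 323444610664 = 21670788915487/67 ≈ 3.2344e+11)
G - 1*2506427 = 21670788915487/67 - 1*2506427 = 21670788915487/67 - 2506427 = 21670620984878/67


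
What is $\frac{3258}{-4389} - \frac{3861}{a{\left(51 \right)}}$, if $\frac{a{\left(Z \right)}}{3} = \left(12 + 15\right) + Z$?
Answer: $- \frac{50451}{2926} \approx -17.242$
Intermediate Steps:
$a{\left(Z \right)} = 81 + 3 Z$ ($a{\left(Z \right)} = 3 \left(\left(12 + 15\right) + Z\right) = 3 \left(27 + Z\right) = 81 + 3 Z$)
$\frac{3258}{-4389} - \frac{3861}{a{\left(51 \right)}} = \frac{3258}{-4389} - \frac{3861}{81 + 3 \cdot 51} = 3258 \left(- \frac{1}{4389}\right) - \frac{3861}{81 + 153} = - \frac{1086}{1463} - \frac{3861}{234} = - \frac{1086}{1463} - \frac{33}{2} = - \frac{50451}{2926}$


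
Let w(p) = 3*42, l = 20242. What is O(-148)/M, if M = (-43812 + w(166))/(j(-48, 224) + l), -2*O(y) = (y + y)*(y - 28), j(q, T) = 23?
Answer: 87977120/7281 ≈ 12083.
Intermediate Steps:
w(p) = 126
O(y) = -y*(-28 + y) (O(y) = -(y + y)*(y - 28)/2 = -2*y*(-28 + y)/2 = -y*(-28 + y))
M = -14562/6755 (M = (-43812 + 126)/(23 + 20242) = -43686/20265 = -43686*1/20265 = -14562/6755 ≈ -2.1557)
O(-148)/M = (-148*(28 - 1*(-148)))/(-14562/6755) = -148*(28 + 148)*(-6755/14562) = -148*176*(-6755/14562) = -26048*(-6755/14562) = 87977120/7281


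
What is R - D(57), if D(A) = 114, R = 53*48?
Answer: 2430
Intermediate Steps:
R = 2544
R - D(57) = 2544 - 1*114 = 2544 - 114 = 2430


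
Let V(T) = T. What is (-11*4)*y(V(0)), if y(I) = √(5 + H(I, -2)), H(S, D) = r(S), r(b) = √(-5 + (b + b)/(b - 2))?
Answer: -44*√(5 + I*√5) ≈ -100.71 - 21.493*I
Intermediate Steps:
r(b) = √(-5 + 2*b/(-2 + b)) (r(b) = √(-5 + (2*b)/(-2 + b)) = √(-5 + 2*b/(-2 + b)))
H(S, D) = √((10 - 3*S)/(-2 + S))
y(I) = √(5 + √((10 - 3*I)/(-2 + I)))
(-11*4)*y(V(0)) = (-11*4)*√(5 + √((10 - 3*0)/(-2 + 0))) = -44*√(5 + √((10 + 0)/(-2))) = -44*√(5 + √(-½*10)) = -44*√(5 + √(-5)) = -44*√(5 + I*√5)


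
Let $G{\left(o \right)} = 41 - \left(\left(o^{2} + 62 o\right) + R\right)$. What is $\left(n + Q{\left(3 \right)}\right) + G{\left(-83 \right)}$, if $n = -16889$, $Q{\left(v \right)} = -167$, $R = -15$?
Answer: $-18743$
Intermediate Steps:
$G{\left(o \right)} = 56 - o^{2} - 62 o$ ($G{\left(o \right)} = 41 - \left(\left(o^{2} + 62 o\right) - 15\right) = 41 - \left(-15 + o^{2} + 62 o\right) = 56 - o^{2} - 62 o$)
$\left(n + Q{\left(3 \right)}\right) + G{\left(-83 \right)} = \left(-16889 - 167\right) - 1687 = -17056 + \left(56 - 6889 + 5146\right) = -17056 - 1687 = -18743$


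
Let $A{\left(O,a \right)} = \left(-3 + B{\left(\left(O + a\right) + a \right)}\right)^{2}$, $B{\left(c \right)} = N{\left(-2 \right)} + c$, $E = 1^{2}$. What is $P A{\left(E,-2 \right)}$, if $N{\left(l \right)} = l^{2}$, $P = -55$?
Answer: $-220$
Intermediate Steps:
$E = 1$
$B{\left(c \right)} = 4 + c$ ($B{\left(c \right)} = \left(-2\right)^{2} + c = 4 + c$)
$A{\left(O,a \right)} = \left(1 + O + 2 a\right)^{2}$ ($A{\left(O,a \right)} = \left(-3 + \left(4 + \left(\left(O + a\right) + a\right)\right)\right)^{2} = \left(-3 + \left(4 + \left(O + 2 a\right)\right)\right)^{2} = \left(-3 + \left(4 + O + 2 a\right)\right)^{2} = \left(1 + O + 2 a\right)^{2}$)
$P A{\left(E,-2 \right)} = - 55 \left(1 + 1 + 2 \left(-2\right)\right)^{2} = - 55 \left(1 + 1 - 4\right)^{2} = - 55 \left(-2\right)^{2} = \left(-55\right) 4 = -220$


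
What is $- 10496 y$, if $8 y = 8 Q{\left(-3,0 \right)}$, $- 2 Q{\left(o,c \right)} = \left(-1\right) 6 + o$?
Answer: $-47232$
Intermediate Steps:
$Q{\left(o,c \right)} = 3 - \frac{o}{2}$ ($Q{\left(o,c \right)} = - \frac{\left(-1\right) 6 + o}{2} = - \frac{-6 + o}{2} = 3 - \frac{o}{2}$)
$y = \frac{9}{2}$ ($y = \frac{8 \left(3 - - \frac{3}{2}\right)}{8} = \frac{8 \left(3 + \frac{3}{2}\right)}{8} = \frac{8 \cdot \frac{9}{2}}{8} = \frac{1}{8} \cdot 36 = \frac{9}{2} \approx 4.5$)
$- 10496 y = \left(-10496\right) \frac{9}{2} = -47232$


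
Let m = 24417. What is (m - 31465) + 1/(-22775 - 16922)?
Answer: -279784457/39697 ≈ -7048.0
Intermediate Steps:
(m - 31465) + 1/(-22775 - 16922) = (24417 - 31465) + 1/(-22775 - 16922) = -7048 + 1/(-39697) = -7048 - 1/39697 = -279784457/39697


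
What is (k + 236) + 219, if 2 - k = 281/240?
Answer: 109399/240 ≈ 455.83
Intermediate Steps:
k = 199/240 (k = 2 - 281/240 = 199/240 ≈ 0.82917)
(k + 236) + 219 = (199/240 + 236) + 219 = 56839/240 + 219 = 109399/240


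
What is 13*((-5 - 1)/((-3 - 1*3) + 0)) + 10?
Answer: 23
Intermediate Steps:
13*((-5 - 1)/((-3 - 1*3) + 0)) + 10 = 13*(-6/((-3 - 3) + 0)) + 10 = 13*(-6/(-6 + 0)) + 10 = 13*(-6/(-6)) + 10 = 13*(-6*(-⅙)) + 10 = 13*1 + 10 = 13 + 10 = 23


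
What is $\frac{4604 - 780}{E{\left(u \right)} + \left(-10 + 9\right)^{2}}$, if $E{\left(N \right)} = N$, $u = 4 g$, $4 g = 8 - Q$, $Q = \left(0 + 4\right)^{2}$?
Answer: $- \frac{3824}{7} \approx -546.29$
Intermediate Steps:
$Q = 16$ ($Q = 4^{2} = 16$)
$g = -2$ ($g = \frac{8 - 16}{4} = \frac{1}{4} \left(-8\right) = -2$)
$u = -8$ ($u = 4 \left(-2\right) = -8$)
$\frac{4604 - 780}{E{\left(u \right)} + \left(-10 + 9\right)^{2}} = \frac{4604 - 780}{-8 + \left(-10 + 9\right)^{2}} = \frac{3824}{-8 + \left(-1\right)^{2}} = \frac{3824}{-8 + 1} = \frac{3824}{-7} = 3824 \left(- \frac{1}{7}\right) = - \frac{3824}{7}$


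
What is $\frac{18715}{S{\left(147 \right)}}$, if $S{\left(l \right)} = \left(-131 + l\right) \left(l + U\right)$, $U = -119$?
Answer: $\frac{18715}{448} \approx 41.775$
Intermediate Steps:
$S{\left(l \right)} = \left(-131 + l\right) \left(-119 + l\right)$ ($S{\left(l \right)} = \left(-131 + l\right) \left(l - 119\right) = \left(-131 + l\right) \left(-119 + l\right)$)
$\frac{18715}{S{\left(147 \right)}} = \frac{18715}{15589 + 147^{2} - 36750} = \frac{18715}{15589 + 21609 - 36750} = \frac{18715}{448}$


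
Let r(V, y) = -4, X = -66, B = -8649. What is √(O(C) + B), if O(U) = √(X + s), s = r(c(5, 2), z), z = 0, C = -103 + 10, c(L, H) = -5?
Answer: √(-8649 + I*√70) ≈ 0.045 + 93.0*I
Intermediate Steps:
C = -93
s = -4
O(U) = I*√70 (O(U) = √(-66 - 4) = √(-70) = I*√70)
√(O(C) + B) = √(I*√70 - 8649) = √(-8649 + I*√70)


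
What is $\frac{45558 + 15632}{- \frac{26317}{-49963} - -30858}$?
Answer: $\frac{3057235970}{1541784571} \approx 1.9829$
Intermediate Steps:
$\frac{45558 + 15632}{- \frac{26317}{-49963} - -30858} = \frac{61190}{\left(-26317\right) \left(- \frac{1}{49963}\right) + 30858} = \frac{61190}{\frac{26317}{49963} + 30858} = \frac{61190}{\frac{1541784571}{49963}} = 61190 \cdot \frac{49963}{1541784571} = \frac{3057235970}{1541784571}$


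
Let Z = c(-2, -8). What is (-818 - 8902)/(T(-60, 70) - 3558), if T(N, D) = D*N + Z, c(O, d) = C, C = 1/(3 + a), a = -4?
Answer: 9720/7759 ≈ 1.2527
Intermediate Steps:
C = -1 (C = 1/(3 - 4) = 1/(-1) = -1)
c(O, d) = -1
Z = -1
T(N, D) = -1 + D*N (T(N, D) = D*N - 1 = -1 + D*N)
(-818 - 8902)/(T(-60, 70) - 3558) = (-818 - 8902)/((-1 + 70*(-60)) - 3558) = -9720/((-1 - 4200) - 3558) = -9720/(-4201 - 3558) = -9720/(-7759) = -9720*(-1/7759) = 9720/7759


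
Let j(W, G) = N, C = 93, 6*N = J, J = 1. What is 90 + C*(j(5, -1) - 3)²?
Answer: 10039/12 ≈ 836.58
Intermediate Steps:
N = ⅙ (N = (⅙)*1 = ⅙ ≈ 0.16667)
j(W, G) = ⅙
90 + C*(j(5, -1) - 3)² = 90 + 93*(⅙ - 3)² = 90 + 93*(-17/6)² = 90 + 93*(289/36) = 90 + 8959/12 = 10039/12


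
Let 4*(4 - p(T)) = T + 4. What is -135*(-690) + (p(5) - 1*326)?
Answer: 371303/4 ≈ 92826.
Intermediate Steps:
p(T) = 3 - T/4 (p(T) = 4 - (T + 4)/4 = 4 - (4 + T)/4 = 4 + (-1 - T/4) = 3 - T/4)
-135*(-690) + (p(5) - 1*326) = -135*(-690) + ((3 - ¼*5) - 1*326) = 93150 + ((3 - 5/4) - 326) = 93150 + (7/4 - 326) = 93150 - 1297/4 = 371303/4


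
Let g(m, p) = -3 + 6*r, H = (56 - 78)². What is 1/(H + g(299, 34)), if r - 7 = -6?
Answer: 1/487 ≈ 0.0020534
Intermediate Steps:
r = 1 (r = 7 - 6 = 1)
H = 484 (H = (-22)² = 484)
g(m, p) = 3 (g(m, p) = -3 + 6*1 = -3 + 6 = 3)
1/(H + g(299, 34)) = 1/(484 + 3) = 1/487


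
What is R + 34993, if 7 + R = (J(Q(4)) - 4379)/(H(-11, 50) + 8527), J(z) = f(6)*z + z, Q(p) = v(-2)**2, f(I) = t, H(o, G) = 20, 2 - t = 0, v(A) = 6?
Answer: 299021071/8547 ≈ 34986.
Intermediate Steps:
t = 2 (t = 2 - 1*0 = 2 + 0 = 2)
f(I) = 2
Q(p) = 36 (Q(p) = 6**2 = 36)
J(z) = 3*z (J(z) = 2*z + z = 3*z)
R = -64100/8547 (R = -7 + (3*36 - 4379)/(20 + 8527) = -7 + (108 - 4379)/8547 = -7 - 4271*1/8547 = -7 - 4271/8547 = -64100/8547 ≈ -7.4997)
R + 34993 = -64100/8547 + 34993 = 299021071/8547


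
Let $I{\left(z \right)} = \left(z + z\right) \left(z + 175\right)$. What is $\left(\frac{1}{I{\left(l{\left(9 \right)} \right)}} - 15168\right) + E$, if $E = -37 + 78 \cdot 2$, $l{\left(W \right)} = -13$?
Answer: $- \frac{63386389}{4212} \approx -15049.0$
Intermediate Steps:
$I{\left(z \right)} = 2 z \left(175 + z\right)$
$E = 119$ ($E = -37 + 156 = 119$)
$\left(\frac{1}{I{\left(l{\left(9 \right)} \right)}} - 15168\right) + E = \left(\frac{1}{2 \left(-13\right) \left(175 - 13\right)} - 15168\right) + 119 = \left(\frac{1}{2 \left(-13\right) 162} - 15168\right) + 119 = \left(\frac{1}{-4212} - 15168\right) + 119 = \left(- \frac{1}{4212} - 15168\right) + 119 = - \frac{63887617}{4212} + 119 = - \frac{63386389}{4212}$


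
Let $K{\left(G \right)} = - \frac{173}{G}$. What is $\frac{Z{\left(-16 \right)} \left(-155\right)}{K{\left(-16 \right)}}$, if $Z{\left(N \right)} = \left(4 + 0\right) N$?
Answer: $\frac{158720}{173} \approx 917.46$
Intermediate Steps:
$Z{\left(N \right)} = 4 N$
$\frac{Z{\left(-16 \right)} \left(-155\right)}{K{\left(-16 \right)}} = \frac{4 \left(-16\right) \left(-155\right)}{\left(-173\right) \frac{1}{-16}} = \frac{\left(-64\right) \left(-155\right)}{\left(-173\right) \left(- \frac{1}{16}\right)} = \frac{9920}{\frac{173}{16}} = 9920 \cdot \frac{16}{173} = \frac{158720}{173}$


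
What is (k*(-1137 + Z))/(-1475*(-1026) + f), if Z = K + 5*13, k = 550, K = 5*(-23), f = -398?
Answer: -326425/756476 ≈ -0.43151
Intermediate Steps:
K = -115
Z = -50 (Z = -115 + 5*13 = -115 + 65 = -50)
(k*(-1137 + Z))/(-1475*(-1026) + f) = (550*(-1137 - 50))/(-1475*(-1026) - 398) = (550*(-1187))/(1513350 - 398) = -652850/1512952 = -652850*1/1512952 = -326425/756476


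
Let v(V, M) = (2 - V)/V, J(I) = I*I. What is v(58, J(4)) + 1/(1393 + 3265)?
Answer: -130395/135082 ≈ -0.96530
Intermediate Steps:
J(I) = I²
v(V, M) = (2 - V)/V
v(58, J(4)) + 1/(1393 + 3265) = (2 - 1*58)/58 + 1/(1393 + 3265) = (2 - 58)/58 + 1/4658 = (1/58)*(-56) + 1/4658 = -28/29 + 1/4658 = -130395/135082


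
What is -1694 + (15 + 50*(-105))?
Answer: -6929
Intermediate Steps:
-1694 + (15 + 50*(-105)) = -1694 + (15 - 5250) = -1694 - 5235 = -6929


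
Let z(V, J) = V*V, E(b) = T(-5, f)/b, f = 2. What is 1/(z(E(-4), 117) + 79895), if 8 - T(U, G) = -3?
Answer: 16/1278441 ≈ 1.2515e-5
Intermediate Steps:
T(U, G) = 11 (T(U, G) = 8 - 1*(-3) = 8 + 3 = 11)
E(b) = 11/b
z(V, J) = V**2
1/(z(E(-4), 117) + 79895) = 1/((11/(-4))**2 + 79895) = 1/((11*(-1/4))**2 + 79895) = 1/((-11/4)**2 + 79895) = 1/(121/16 + 79895) = 1/(1278441/16) = 16/1278441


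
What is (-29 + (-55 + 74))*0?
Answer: 0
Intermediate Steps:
(-29 + (-55 + 74))*0 = (-29 + 19)*0 = -10*0 = 0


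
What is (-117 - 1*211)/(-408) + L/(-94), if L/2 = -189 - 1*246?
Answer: 24112/2397 ≈ 10.059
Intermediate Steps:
L = -870 (L = 2*(-189 - 1*246) = 2*(-189 - 246) = 2*(-435) = -870)
(-117 - 1*211)/(-408) + L/(-94) = (-117 - 1*211)/(-408) - 870/(-94) = (-117 - 211)*(-1/408) - 870*(-1/94) = -328*(-1/408) + 435/47 = 41/51 + 435/47 = 24112/2397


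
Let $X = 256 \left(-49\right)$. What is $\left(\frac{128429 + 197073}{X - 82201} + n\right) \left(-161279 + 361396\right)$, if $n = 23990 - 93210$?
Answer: $- \frac{1312482233605034}{94745} \approx -1.3853 \cdot 10^{10}$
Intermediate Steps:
$n = -69220$ ($n = 23990 - 93210 = -69220$)
$X = -12544$
$\left(\frac{128429 + 197073}{X - 82201} + n\right) \left(-161279 + 361396\right) = \left(\frac{128429 + 197073}{-12544 - 82201} - 69220\right) \left(-161279 + 361396\right) = \left(\frac{325502}{-94745} - 69220\right) 200117 = \left(325502 \left(- \frac{1}{94745}\right) - 69220\right) 200117 = \left(- \frac{325502}{94745} - 69220\right) 200117 = \left(- \frac{6558574402}{94745}\right) 200117 = - \frac{1312482233605034}{94745}$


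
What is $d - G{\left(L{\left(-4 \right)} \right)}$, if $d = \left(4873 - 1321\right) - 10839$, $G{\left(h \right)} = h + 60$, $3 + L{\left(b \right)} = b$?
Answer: $-7340$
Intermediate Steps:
$L{\left(b \right)} = -3 + b$
$G{\left(h \right)} = 60 + h$
$d = -7287$ ($d = 3552 - 10839 = -7287$)
$d - G{\left(L{\left(-4 \right)} \right)} = -7287 - \left(60 - 7\right) = -7287 - 53 = -7340$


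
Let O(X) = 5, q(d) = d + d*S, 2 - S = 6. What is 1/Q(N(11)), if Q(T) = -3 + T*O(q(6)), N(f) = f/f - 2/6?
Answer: 3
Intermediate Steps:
S = -4 (S = 2 - 1*6 = 2 - 6 = -4)
q(d) = -3*d (q(d) = d + d*(-4) = d - 4*d = -3*d)
N(f) = ⅔ (N(f) = 1 - 2*⅙ = 1 - ⅓ = ⅔)
Q(T) = -3 + 5*T (Q(T) = -3 + T*5 = -3 + 5*T)
1/Q(N(11)) = 1/(-3 + 5*(⅔)) = 1/(-3 + 10/3) = 1/(⅓) = 3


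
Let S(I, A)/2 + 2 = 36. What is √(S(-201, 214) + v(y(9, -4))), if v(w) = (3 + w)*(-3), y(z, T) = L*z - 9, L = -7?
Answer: 5*√11 ≈ 16.583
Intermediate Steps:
y(z, T) = -9 - 7*z (y(z, T) = -7*z - 9 = -9 - 7*z)
v(w) = -9 - 3*w
S(I, A) = 68 (S(I, A) = -4 + 2*36 = -4 + 72 = 68)
√(S(-201, 214) + v(y(9, -4))) = √(68 + (-9 - 3*(-9 - 7*9))) = √(68 + (-9 - 3*(-9 - 63))) = √(68 + (-9 - 3*(-72))) = √(68 + (-9 + 216)) = √(68 + 207) = √275 = 5*√11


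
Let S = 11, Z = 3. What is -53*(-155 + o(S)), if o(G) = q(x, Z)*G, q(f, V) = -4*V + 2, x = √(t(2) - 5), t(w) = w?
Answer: 14045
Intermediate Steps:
x = I*√3 (x = √(2 - 5) = √(-3) = I*√3 ≈ 1.732*I)
q(f, V) = 2 - 4*V
o(G) = -10*G (o(G) = (2 - 4*3)*G = (2 - 12)*G = -10*G)
-53*(-155 + o(S)) = -53*(-155 - 10*11) = -53*(-155 - 110) = -53*(-265) = 14045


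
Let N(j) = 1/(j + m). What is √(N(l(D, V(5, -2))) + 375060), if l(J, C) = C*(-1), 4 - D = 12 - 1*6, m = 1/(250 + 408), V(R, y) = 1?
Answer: √17988204626/219 ≈ 612.42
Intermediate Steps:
m = 1/658 ≈ 0.0015198
D = -2 (D = 4 - (12 - 1*6) = 4 - (12 - 6) = 4 - 1*6 = 4 - 6 = -2)
l(J, C) = -C
N(j) = 1/(1/658 + j) (N(j) = 1/(j + 1/658) = 1/(1/658 + j))
√(N(l(D, V(5, -2))) + 375060) = √(658/(1 + 658*(-1*1)) + 375060) = √(658/(1 + 658*(-1)) + 375060) = √(658/(1 - 658) + 375060) = √(658/(-657) + 375060) = √(658*(-1/657) + 375060) = √(-658/657 + 375060) = √(246413762/657) = √17988204626/219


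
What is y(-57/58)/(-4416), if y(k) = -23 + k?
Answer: 1391/256128 ≈ 0.0054309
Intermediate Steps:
y(-57/58)/(-4416) = (-23 - 57/58)/(-4416) = (-23 - 57*1/58)*(-1/4416) = (-23 - 57/58)*(-1/4416) = -1391/58*(-1/4416) = 1391/256128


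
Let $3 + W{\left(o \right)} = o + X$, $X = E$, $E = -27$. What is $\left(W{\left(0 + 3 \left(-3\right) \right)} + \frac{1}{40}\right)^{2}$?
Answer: $\frac{2430481}{1600} \approx 1519.1$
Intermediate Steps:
$X = -27$
$W{\left(o \right)} = -30 + o$ ($W{\left(o \right)} = -3 + \left(o - 27\right) = -3 + \left(-27 + o\right) = -30 + o$)
$\left(W{\left(0 + 3 \left(-3\right) \right)} + \frac{1}{40}\right)^{2} = \left(\left(-30 + \left(0 + 3 \left(-3\right)\right)\right) + \frac{1}{40}\right)^{2} = \left(\left(-30 + \left(0 - 9\right)\right) + \frac{1}{40}\right)^{2} = \left(\left(-30 - 9\right) + \frac{1}{40}\right)^{2} = \left(-39 + \frac{1}{40}\right)^{2} = \left(- \frac{1559}{40}\right)^{2} = \frac{2430481}{1600}$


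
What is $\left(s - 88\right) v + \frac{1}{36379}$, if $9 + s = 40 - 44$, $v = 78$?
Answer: $- \frac{286593761}{36379} \approx -7878.0$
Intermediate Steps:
$s = -13$ ($s = -9 + \left(40 - 44\right) = -9 - 4 = -13$)
$\left(s - 88\right) v + \frac{1}{36379} = \left(-13 - 88\right) 78 + \frac{1}{36379} = \left(-101\right) 78 + \frac{1}{36379} = -7878 + \frac{1}{36379} = - \frac{286593761}{36379}$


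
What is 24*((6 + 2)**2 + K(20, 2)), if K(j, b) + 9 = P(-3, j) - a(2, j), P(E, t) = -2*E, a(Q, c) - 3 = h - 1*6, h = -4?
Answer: 1632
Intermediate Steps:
a(Q, c) = -7 (a(Q, c) = 3 + (-4 - 1*6) = 3 + (-4 - 6) = 3 - 10 = -7)
K(j, b) = 4 (K(j, b) = -9 + (-2*(-3) - 1*(-7)) = -9 + (6 + 7) = -9 + 13 = 4)
24*((6 + 2)**2 + K(20, 2)) = 24*((6 + 2)**2 + 4) = 24*(8**2 + 4) = 24*(64 + 4) = 24*68 = 1632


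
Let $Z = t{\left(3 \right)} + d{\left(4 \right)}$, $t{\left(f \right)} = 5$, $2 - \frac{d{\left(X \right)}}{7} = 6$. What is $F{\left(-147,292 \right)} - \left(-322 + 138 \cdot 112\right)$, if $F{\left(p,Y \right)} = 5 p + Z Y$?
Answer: $-22585$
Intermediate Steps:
$d{\left(X \right)} = -28$ ($d{\left(X \right)} = 14 - 42 = -28$)
$Z = -23$ ($Z = 5 - 28 = -23$)
$F{\left(p,Y \right)} = - 23 Y + 5 p$ ($F{\left(p,Y \right)} = 5 p - 23 Y = - 23 Y + 5 p$)
$F{\left(-147,292 \right)} - \left(-322 + 138 \cdot 112\right) = \left(\left(-23\right) 292 + 5 \left(-147\right)\right) - \left(-322 + 138 \cdot 112\right) = \left(-6716 - 735\right) - \left(-322 + 15456\right) = -7451 - 15134 = -22585$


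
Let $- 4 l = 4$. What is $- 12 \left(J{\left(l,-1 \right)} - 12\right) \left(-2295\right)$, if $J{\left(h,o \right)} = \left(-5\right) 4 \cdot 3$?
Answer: $-1982880$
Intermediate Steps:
$l = -1$ ($l = \left(- \frac{1}{4}\right) 4 = -1$)
$J{\left(h,o \right)} = -60$ ($J{\left(h,o \right)} = \left(-20\right) 3 = -60$)
$- 12 \left(J{\left(l,-1 \right)} - 12\right) \left(-2295\right) = - 12 \left(-60 - 12\right) \left(-2295\right) = \left(-12\right) \left(-72\right) \left(-2295\right) = 864 \left(-2295\right) = -1982880$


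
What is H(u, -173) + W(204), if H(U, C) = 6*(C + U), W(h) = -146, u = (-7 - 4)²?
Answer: -458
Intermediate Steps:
u = 121 (u = (-11)² = 121)
H(U, C) = 6*C + 6*U
H(u, -173) + W(204) = (6*(-173) + 6*121) - 146 = (-1038 + 726) - 146 = -312 - 146 = -458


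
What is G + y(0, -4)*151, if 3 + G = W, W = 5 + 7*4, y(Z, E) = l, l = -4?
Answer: -574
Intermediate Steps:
y(Z, E) = -4
W = 33 (W = 5 + 28 = 33)
G = 30 (G = -3 + 33 = 30)
G + y(0, -4)*151 = 30 - 4*151 = 30 - 604 = -574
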